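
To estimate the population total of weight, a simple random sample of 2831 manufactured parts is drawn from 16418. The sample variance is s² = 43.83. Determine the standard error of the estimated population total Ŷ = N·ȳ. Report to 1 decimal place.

Var(Ŷ) = N²·Var(ȳ) = N²·(1 − n/N)·s²/n.
f = 2831/16418 = 0.17243270; Var(ȳ) = 0.82756730·43.83/2831 = 0.012812531.
Var(Ŷ) = 16418² · 0.012812531 = 3.453627 × 10^6.
SE(Ŷ) = √(3.453627 × 10^6) = 1858.4.

1858.4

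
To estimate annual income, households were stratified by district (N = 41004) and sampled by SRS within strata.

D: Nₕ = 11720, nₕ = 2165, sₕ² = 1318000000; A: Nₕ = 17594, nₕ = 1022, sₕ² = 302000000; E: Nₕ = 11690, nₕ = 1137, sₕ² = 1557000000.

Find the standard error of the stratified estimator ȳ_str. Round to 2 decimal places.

438.48

Var(ȳ_str) = Σₕ Wₕ²(1 − fₕ)sₕ²/nₕ with Wₕ = Nₕ/N, N = 41004.
D: Wₕ = 0.28582577; term = 0.28582577²·(1 − 0.18472696)·1318000000/2165 = 40547.433.
A: Wₕ = 0.42908009; term = 0.42908009²·(1 − 0.05808798)·302000000/1022 = 51244.01.
E: Wₕ = 0.28509414; term = 0.28509414²·(1 − 0.09726262)·1557000000/1137 = 100476.88.
Sum = 192268.32.
SE = √(192268.32) = 438.48.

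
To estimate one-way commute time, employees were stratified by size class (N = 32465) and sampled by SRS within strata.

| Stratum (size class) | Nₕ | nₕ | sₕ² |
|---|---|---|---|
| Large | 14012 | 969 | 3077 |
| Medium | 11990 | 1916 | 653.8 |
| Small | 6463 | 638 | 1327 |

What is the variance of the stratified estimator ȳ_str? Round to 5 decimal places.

0.66402

Var(ȳ_str) = Σₕ Wₕ²(1 − fₕ)sₕ²/nₕ with Wₕ = Nₕ/N, N = 32465.
Large: Wₕ = 0.43160327; term = 0.43160327²·(1 − 0.06915501)·3077/969 = 0.55061816.
Medium: Wₕ = 0.36932081; term = 0.36932081²·(1 − 0.15979983)·653.8/1916 = 0.03910567.
Small: Wₕ = 0.19907593; term = 0.19907593²·(1 − 0.09871577)·1327/638 = 0.074293277.
Sum = 0.66401711.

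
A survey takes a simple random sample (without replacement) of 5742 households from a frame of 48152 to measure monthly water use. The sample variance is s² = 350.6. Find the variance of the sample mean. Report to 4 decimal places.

0.0538

Under SRS without replacement, Var(ȳ) = (1 − f)·s²/n with f = n/N = 5742/48152 = 0.11924738.
Var(ȳ) = (1 − 0.11924738)·350.6/5742 = 0.88075262·0.061058865 = 0.053777755.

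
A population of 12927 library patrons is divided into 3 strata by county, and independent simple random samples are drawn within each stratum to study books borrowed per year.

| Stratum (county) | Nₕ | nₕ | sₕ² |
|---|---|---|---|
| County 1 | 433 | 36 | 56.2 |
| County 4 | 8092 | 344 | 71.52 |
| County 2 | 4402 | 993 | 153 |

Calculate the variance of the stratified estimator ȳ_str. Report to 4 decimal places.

0.0934

Var(ȳ_str) = Σₕ Wₕ²(1 − fₕ)sₕ²/nₕ with Wₕ = Nₕ/N, N = 12927.
County 1: Wₕ = 0.03349578; term = 0.03349578²·(1 − 0.08314088)·56.2/36 = 0.0016058934.
County 4: Wₕ = 0.62597664; term = 0.62597664²·(1 − 0.04251112)·71.52/344 = 0.078004391.
County 2: Wₕ = 0.34052758; term = 0.34052758²·(1 − 0.22557928)·153/993 = 0.01383642.
Sum = 0.093446704.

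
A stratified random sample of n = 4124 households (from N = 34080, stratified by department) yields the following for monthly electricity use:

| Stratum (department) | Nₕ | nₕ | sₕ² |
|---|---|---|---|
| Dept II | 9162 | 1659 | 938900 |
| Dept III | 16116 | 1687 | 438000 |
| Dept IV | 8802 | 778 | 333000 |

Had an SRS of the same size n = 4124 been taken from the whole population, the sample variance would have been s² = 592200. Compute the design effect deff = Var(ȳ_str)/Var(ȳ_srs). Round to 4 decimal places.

Var(ȳ_str) = Σ Wₕ²(1−fₕ)sₕ²/nₕ with Wₕ = Nₕ/34080:
  Dept II: (9162/34080)²·(1−1659/9162)·938900/1659 = 33.496468
  Dept III: (16116/34080)²·(1−1687/16116)·438000/1687 = 51.982043
  Dept IV: (8802/34080)²·(1−778/8802)·333000/778 = 26.027817
  → Var(ȳ_str) = 111.50633.
Var(ȳ_srs) = (1 − 4124/34080)·592200/4124 = 126.22169.
deff = 111.50633 / 126.22169 = 0.8834.

0.8834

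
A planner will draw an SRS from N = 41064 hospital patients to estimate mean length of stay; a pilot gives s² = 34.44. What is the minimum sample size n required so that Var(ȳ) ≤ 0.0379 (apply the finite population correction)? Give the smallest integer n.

Without fpc, n₀ = s²/D = 34.44/0.0379 = 908.7071.
With fpc, (1 − n/N)·s²/n ≤ D requires n ≥ n₀/(1 + n₀/N) = 908.7071/(1 + 908.7071/41064) = 889.0336.
Rounding up, n = 890.

890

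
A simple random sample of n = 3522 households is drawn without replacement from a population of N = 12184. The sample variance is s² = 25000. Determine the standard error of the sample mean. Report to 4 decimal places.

Under SRS without replacement, Var(ȳ) = (1 − f)·s²/n with f = n/N = 3522/12184 = 0.28906763.
Var(ȳ) = (1 − 0.28906763)·25000/3522 = 0.71093237·7.0982396 = 5.0463683.
SE(ȳ) = √(5.0463683) = 2.2464.

2.2464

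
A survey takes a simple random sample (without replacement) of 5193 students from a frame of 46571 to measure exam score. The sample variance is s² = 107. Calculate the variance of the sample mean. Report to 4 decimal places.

0.0183

Under SRS without replacement, Var(ȳ) = (1 − f)·s²/n with f = n/N = 5193/46571 = 0.11150716.
Var(ȳ) = (1 − 0.11150716)·107/5193 = 0.88849284·0.02060466 = 0.018307093.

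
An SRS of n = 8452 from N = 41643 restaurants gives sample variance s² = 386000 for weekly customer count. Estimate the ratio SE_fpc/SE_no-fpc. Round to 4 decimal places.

f = n/N = 8452/41643 = 0.20296328.
SE_no-fpc = √(s²/n) = 6.7579334; SE_fpc = √((1−f)s²/n) = 6.0332743.
Ratio = √(1−f) = 0.89276913.

0.8928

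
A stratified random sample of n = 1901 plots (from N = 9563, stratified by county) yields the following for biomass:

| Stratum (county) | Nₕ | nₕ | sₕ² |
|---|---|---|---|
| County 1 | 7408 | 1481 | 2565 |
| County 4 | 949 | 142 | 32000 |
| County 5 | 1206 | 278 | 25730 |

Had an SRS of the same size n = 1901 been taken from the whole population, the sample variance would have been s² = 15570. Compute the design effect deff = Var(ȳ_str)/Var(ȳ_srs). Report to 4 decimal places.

Var(ȳ_str) = Σ Wₕ²(1−fₕ)sₕ²/nₕ with Wₕ = Nₕ/9563:
  County 1: (7408/9563)²·(1−1481/7408)·2565/1481 = 0.83153379
  County 4: (949/9563)²·(1−142/949)·32000/142 = 1.8871789
  County 5: (1206/9563)²·(1−278/1206)·25730/278 = 1.1326663
  → Var(ȳ_str) = 3.851379.
Var(ȳ_srs) = (1 − 1901/9563)·15570/1901 = 6.5622759.
deff = 3.851379 / 6.5622759 = 0.5869.

0.5869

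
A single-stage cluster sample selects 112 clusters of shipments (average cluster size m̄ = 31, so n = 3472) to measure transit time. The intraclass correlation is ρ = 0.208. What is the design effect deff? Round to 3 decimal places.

7.240

deff = 1 + (31 − 1)·0.208 = 1 + 6.24 = 7.24.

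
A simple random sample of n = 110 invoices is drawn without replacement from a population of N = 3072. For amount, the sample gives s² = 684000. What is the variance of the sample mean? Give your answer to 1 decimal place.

Under SRS without replacement, Var(ȳ) = (1 − f)·s²/n with f = n/N = 110/3072 = 0.03580729.
Var(ȳ) = (1 − 0.03580729)·684000/110 = 0.96419271·6218.1818 = 5995.5256.

5995.5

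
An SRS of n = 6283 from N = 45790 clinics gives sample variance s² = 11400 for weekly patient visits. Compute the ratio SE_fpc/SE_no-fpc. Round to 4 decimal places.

f = n/N = 6283/45790 = 0.13721337.
SE_no-fpc = √(s²/n) = 1.347004; SE_fpc = √((1−f)s²/n) = 1.2511823.
Ratio = √(1−f) = 0.92886309.

0.9289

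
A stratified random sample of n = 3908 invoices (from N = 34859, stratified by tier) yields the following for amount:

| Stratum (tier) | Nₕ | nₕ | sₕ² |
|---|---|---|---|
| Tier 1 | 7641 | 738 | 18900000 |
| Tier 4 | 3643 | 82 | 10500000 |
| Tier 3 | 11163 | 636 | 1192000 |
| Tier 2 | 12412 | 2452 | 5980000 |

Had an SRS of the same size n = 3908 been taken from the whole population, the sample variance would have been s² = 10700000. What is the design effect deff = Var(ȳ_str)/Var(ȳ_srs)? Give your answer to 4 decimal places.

1.1962

Var(ȳ_str) = Σ Wₕ²(1−fₕ)sₕ²/nₕ with Wₕ = Nₕ/34859:
  Tier 1: (7641/34859)²·(1−738/7641)·18900000/738 = 1111.6387
  Tier 4: (3643/34859)²·(1−82/3643)·10500000/82 = 1367.0259
  Tier 3: (11163/34859)²·(1−636/11163)·1192000/636 = 181.24867
  Tier 2: (12412/34859)²·(1−2452/12412)·5980000/2452 = 248.1144
  → Var(ȳ_str) = 2908.0277.
Var(ȳ_srs) = (1 − 3908/34859)·10700000/3908 = 2431.0225.
deff = 2908.0277 / 2431.0225 = 1.1962.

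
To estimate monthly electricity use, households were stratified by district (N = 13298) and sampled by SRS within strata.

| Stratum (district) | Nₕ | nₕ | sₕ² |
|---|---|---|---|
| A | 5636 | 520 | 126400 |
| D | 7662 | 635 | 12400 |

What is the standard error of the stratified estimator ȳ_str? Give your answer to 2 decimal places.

Var(ȳ_str) = Σₕ Wₕ²(1 − fₕ)sₕ²/nₕ with Wₕ = Nₕ/N, N = 13298.
A: Wₕ = 0.42382313; term = 0.42382313²·(1 − 0.09226402)·126400/520 = 39.634428.
D: Wₕ = 0.57617687; term = 0.57617687²·(1 − 0.08287653)·12400/635 = 5.9454866.
Sum = 45.579915.
SE = √(45.579915) = 6.75.

6.75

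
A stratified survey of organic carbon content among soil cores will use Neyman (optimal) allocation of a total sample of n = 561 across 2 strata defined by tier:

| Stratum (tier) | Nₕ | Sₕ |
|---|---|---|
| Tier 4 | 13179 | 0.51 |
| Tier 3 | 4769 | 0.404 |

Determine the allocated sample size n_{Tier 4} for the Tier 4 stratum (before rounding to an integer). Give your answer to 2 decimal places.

Neyman allocation: nₕ = n·NₕSₕ / Σⱼ NⱼSⱼ.
Σ NⱼSⱼ = 13179·0.51 + 4769·0.404 = 8647.966.
n_{Tier 4} = 561·13179·0.51 / 8647.966 = 436.02.

436.02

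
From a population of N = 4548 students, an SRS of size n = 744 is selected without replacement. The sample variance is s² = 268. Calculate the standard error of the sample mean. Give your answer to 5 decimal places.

0.54890

Under SRS without replacement, Var(ȳ) = (1 − f)·s²/n with f = n/N = 744/4548 = 0.16358839.
Var(ȳ) = (1 − 0.16358839)·268/744 = 0.83641161·0.36021505 = 0.30128805.
SE(ȳ) = √(0.30128805) = 0.54890.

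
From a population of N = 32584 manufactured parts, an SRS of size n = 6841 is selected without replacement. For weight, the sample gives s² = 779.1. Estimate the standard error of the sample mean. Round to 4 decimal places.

0.3000

Under SRS without replacement, Var(ȳ) = (1 − f)·s²/n with f = n/N = 6841/32584 = 0.20994967.
Var(ȳ) = (1 − 0.20994967)·779.1/6841 = 0.79005033·0.11388686 = 0.08997635.
SE(ȳ) = √(0.08997635) = 0.3000.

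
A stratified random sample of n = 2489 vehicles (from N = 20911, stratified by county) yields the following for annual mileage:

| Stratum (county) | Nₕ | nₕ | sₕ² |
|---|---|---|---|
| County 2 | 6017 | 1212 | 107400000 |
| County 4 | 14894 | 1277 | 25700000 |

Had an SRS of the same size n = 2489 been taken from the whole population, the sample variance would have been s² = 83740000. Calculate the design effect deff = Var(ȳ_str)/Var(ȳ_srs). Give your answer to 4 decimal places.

Var(ȳ_str) = Σ Wₕ²(1−fₕ)sₕ²/nₕ with Wₕ = Nₕ/20911:
  County 2: (6017/20911)²·(1−1212/6017)·107400000/1212 = 5859.0265
  County 4: (14894/20911)²·(1−1277/14894)·25700000/1277 = 9334.3785
  → Var(ȳ_str) = 15193.405.
Var(ȳ_srs) = (1 − 2489/20911)·83740000/2489 = 29639.443.
deff = 15193.405 / 29639.443 = 0.5126.

0.5126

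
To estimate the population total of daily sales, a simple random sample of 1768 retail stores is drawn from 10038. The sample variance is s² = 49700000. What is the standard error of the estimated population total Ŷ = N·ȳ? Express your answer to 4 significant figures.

Var(Ŷ) = N²·Var(ȳ) = N²·(1 − n/N)·s²/n.
f = 1768/10038 = 0.17613070; Var(ȳ) = 0.82386930·49700000/1768 = 23159.674.
Var(Ŷ) = 10038² · 23159.674 = 2.3336022 × 10^12.
SE(Ŷ) = √(2.3336022 × 10^12) = 1.528 × 10^6.

1.528 × 10^6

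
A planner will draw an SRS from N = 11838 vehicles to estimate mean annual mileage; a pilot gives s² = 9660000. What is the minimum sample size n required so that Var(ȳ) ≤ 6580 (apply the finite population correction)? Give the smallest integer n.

1307

Without fpc, n₀ = s²/D = 9660000/6580 = 1468.0851.
With fpc, (1 − n/N)·s²/n ≤ D requires n ≥ n₀/(1 + n₀/N) = 1468.0851/(1 + 1468.0851/11838) = 1306.1085.
Rounding up, n = 1307.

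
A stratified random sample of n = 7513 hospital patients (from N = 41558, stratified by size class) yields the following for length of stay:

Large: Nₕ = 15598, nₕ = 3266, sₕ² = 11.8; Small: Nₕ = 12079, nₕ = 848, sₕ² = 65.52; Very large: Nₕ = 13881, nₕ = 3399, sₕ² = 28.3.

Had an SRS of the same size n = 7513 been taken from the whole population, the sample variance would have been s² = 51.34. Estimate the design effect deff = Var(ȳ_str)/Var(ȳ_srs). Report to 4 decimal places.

1.2813

Var(ȳ_str) = Σ Wₕ²(1−fₕ)sₕ²/nₕ with Wₕ = Nₕ/41558:
  Large: (15598/41558)²·(1−3266/15598)·11.8/3266 = 4.0240094 × 10^-4
  Small: (12079/41558)²·(1−848/12079)·65.52/848 = 0.0060690144
  Very large: (13881/41558)²·(1−3399/13881)·28.3/3399 = 7.0144061 × 10^-4
  → Var(ȳ_str) = 0.007172856.
Var(ȳ_srs) = (1 − 7513/41558)·51.34/7513 = 0.0055981067.
deff = 0.007172856 / 0.0055981067 = 1.2813.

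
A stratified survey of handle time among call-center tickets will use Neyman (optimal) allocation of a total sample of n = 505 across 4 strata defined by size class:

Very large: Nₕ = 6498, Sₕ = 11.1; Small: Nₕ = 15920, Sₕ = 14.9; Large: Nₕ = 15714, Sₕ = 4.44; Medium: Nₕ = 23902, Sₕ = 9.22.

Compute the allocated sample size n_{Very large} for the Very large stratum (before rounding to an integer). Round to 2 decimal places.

Neyman allocation: nₕ = n·NₕSₕ / Σⱼ NⱼSⱼ.
Σ NⱼSⱼ = 6498·11.1 + 15920·14.9 + 15714·4.44 + 23902·9.22 = 599482.4.
n_{Very large} = 505·6498·11.1 / 599482.4 = 60.76.

60.76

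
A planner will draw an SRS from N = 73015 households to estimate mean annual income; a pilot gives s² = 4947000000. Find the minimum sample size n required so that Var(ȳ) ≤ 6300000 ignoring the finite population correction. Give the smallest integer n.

Without fpc, n₀ = s²/D = 4947000000/6300000 = 785.2381.
Rounding up, n = 786.

786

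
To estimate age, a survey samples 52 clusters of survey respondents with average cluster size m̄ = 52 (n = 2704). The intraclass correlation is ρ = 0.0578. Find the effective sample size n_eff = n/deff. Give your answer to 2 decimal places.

684.94

deff = 1 + (52 − 1)·0.0578 = 1 + 2.9478 = 3.9478.
n_eff = 2704 / 3.9478 = 684.94.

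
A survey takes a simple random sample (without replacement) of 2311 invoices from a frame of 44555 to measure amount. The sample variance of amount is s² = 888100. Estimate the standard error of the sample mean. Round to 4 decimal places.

Under SRS without replacement, Var(ȳ) = (1 − f)·s²/n with f = n/N = 2311/44555 = 0.05186848.
Var(ȳ) = (1 − 0.05186848)·888100/2311 = 0.94813152·384.29251 = 364.35985.
SE(ȳ) = √(364.35985) = 19.0882.

19.0882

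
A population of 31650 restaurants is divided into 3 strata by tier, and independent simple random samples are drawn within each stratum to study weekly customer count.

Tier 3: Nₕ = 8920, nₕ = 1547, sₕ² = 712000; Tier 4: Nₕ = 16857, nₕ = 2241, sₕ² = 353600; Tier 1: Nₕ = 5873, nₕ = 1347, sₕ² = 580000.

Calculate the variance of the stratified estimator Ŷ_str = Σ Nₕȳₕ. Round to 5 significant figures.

8.0590 × 10^10

Var(Ŷ_str) = Σₕ Nₕ²(1 − fₕ)sₕ²/nₕ.
Tier 3: 8920²·(1 − 1547/8920)·712000/1547 = 3.0269048 × 10^10.
Tier 4: 16857²·(1 − 2241/16857)·353600/2241 = 3.8875789 × 10^10.
Tier 1: 5873²·(1 − 1347/5873)·580000/1347 = 1.1445505 × 10^10.
Sum = 8.0590342 × 10^10.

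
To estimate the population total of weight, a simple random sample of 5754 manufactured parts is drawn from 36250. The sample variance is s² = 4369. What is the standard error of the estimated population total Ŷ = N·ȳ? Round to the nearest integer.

28972

Var(Ŷ) = N²·Var(ȳ) = N²·(1 − n/N)·s²/n.
f = 5754/36250 = 0.15873103; Var(ȳ) = 0.84126897·4369/5754 = 0.63877374.
Var(Ŷ) = 36250² · 0.63877374 = 8.3938862 × 10^8.
SE(Ŷ) = √(8.3938862 × 10^8) = 28972.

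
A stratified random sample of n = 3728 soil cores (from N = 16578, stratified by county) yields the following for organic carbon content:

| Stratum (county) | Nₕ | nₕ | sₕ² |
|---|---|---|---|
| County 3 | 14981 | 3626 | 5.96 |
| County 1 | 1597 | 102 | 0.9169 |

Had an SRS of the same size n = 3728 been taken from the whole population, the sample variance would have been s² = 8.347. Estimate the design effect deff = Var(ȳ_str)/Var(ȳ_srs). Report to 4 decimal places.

Var(ȳ_str) = Σ Wₕ²(1−fₕ)sₕ²/nₕ with Wₕ = Nₕ/16578:
  County 3: (14981/16578)²·(1−3626/14981)·5.96/3626 = 0.0010173775
  County 1: (1597/16578)²·(1−102/1597)·0.9169/102 = 7.8091477 × 10^-5
  → Var(ȳ_str) = 0.001095469.
Var(ȳ_srs) = (1 − 3728/16578)·8.347/3728 = 0.0017355035.
deff = 0.001095469 / 0.0017355035 = 0.6312.

0.6312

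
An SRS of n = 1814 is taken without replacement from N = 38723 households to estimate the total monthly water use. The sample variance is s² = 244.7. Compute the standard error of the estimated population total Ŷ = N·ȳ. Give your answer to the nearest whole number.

13885

Var(Ŷ) = N²·Var(ȳ) = N²·(1 − n/N)·s²/n.
f = 1814/38723 = 0.04684554; Var(ȳ) = 0.95315446·244.7/1814 = 0.12857602.
Var(Ŷ) = 38723² · 0.12857602 = 1.9279598 × 10^8.
SE(Ŷ) = √(1.9279598 × 10^8) = 13885.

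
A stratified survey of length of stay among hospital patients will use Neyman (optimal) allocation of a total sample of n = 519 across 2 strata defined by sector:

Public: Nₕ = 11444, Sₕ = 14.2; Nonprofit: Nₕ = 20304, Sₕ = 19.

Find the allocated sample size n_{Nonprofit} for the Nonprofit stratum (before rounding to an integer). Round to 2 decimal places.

Neyman allocation: nₕ = n·NₕSₕ / Σⱼ NⱼSⱼ.
Σ NⱼSⱼ = 11444·14.2 + 20304·19 = 548280.8.
n_{Nonprofit} = 519·20304·19 / 548280.8 = 365.17.

365.17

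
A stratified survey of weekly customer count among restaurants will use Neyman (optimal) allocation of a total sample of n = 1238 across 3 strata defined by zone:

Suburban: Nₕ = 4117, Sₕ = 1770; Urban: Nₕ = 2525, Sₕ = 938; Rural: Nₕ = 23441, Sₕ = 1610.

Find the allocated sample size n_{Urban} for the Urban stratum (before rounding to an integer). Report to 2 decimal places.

61.87

Neyman allocation: nₕ = n·NₕSₕ / Σⱼ NⱼSⱼ.
Σ NⱼSⱼ = 4117·1770 + 2525·938 + 23441·1610 = 4.739555 × 10^7.
n_{Urban} = 1238·2525·938 / (4.739555 × 10^7) = 61.87.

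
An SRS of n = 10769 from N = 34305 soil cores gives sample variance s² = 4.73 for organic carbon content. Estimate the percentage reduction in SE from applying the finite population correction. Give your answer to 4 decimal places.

f = n/N = 10769/34305 = 0.31391925.
SE_no-fpc = √(s²/n) = 0.020957664; SE_fpc = √((1−f)s²/n) = 0.017359232.
Ratio = √(1−f) = 0.82829991. Reduction = 100·(1 − 0.82829991) = 17.1700%.

17.1700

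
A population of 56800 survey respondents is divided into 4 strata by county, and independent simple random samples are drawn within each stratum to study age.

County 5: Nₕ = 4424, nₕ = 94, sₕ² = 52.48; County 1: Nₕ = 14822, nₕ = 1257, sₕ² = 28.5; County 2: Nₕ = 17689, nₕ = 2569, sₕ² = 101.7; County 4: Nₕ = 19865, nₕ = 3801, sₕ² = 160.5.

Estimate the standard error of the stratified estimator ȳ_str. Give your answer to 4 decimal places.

0.1104

Var(ȳ_str) = Σₕ Wₕ²(1 − fₕ)sₕ²/nₕ with Wₕ = Nₕ/N, N = 56800.
County 5: Wₕ = 0.07788732; term = 0.07788732²·(1 − 0.02124774)·52.48/94 = 0.0033149144.
County 1: Wₕ = 0.26095070; term = 0.26095070²·(1 − 0.08480637)·28.5/1257 = 0.0014129914.
County 2: Wₕ = 0.31142606; term = 0.31142606²·(1 − 0.14523150)·101.7/2569 = 0.0032818237.
County 4: Wₕ = 0.34973592; term = 0.34973592²·(1 − 0.19134156)·160.5/3801 = 0.0041765988.
Sum = 0.012186328.
SE = √(0.012186328) = 0.1104.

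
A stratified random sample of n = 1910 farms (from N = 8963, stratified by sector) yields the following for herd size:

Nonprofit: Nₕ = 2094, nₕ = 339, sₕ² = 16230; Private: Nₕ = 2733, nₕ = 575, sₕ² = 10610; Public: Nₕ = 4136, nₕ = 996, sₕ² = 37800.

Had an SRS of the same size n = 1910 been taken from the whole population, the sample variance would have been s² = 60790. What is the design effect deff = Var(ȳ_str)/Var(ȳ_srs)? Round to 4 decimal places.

Var(ȳ_str) = Σ Wₕ²(1−fₕ)sₕ²/nₕ with Wₕ = Nₕ/8963:
  Nonprofit: (2094/8963)²·(1−339/2094)·16230/339 = 2.1901095
  Private: (2733/8963)²·(1−575/2733)·10610/575 = 1.3546647
  Public: (4136/8963)²·(1−996/4136)·37800/996 = 6.1353006
  → Var(ȳ_str) = 9.6800748.
Var(ȳ_srs) = (1 − 1910/8963)·60790/1910 = 25.044898.
deff = 9.6800748 / 25.044898 = 0.3865.

0.3865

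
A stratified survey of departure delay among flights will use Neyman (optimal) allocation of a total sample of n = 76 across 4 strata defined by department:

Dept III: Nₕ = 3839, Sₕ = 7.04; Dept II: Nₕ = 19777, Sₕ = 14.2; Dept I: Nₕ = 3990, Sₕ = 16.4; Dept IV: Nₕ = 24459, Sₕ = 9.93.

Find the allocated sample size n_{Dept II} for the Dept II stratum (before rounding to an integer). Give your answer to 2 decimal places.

Neyman allocation: nₕ = n·NₕSₕ / Σⱼ NⱼSⱼ.
Σ NⱼSⱼ = 3839·7.04 + 19777·14.2 + 3990·16.4 + 24459·9.93 = 616173.83.
n_{Dept II} = 76·19777·14.2 / 616173.83 = 34.64.

34.64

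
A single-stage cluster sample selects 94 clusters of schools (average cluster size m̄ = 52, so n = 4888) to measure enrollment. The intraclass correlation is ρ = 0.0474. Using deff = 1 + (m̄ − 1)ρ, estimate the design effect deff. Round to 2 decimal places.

deff = 1 + (52 − 1)·0.0474 = 1 + 2.4174 = 3.4174.

3.42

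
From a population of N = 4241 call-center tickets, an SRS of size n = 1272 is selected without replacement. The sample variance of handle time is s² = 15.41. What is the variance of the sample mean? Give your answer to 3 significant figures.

Under SRS without replacement, Var(ȳ) = (1 − f)·s²/n with f = n/N = 1272/4241 = 0.29992926.
Var(ȳ) = (1 − 0.29992926)·15.41/1272 = 0.70007074·0.01211478 = 0.0084812029.

0.00848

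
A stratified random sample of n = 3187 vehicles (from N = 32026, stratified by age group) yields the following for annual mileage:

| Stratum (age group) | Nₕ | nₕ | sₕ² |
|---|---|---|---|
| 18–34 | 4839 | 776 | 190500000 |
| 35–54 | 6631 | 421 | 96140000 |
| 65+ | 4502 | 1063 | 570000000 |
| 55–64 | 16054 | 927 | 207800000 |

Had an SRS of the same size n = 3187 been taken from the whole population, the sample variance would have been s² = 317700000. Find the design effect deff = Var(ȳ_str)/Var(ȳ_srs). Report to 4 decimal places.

0.8360

Var(ȳ_str) = Σ Wₕ²(1−fₕ)sₕ²/nₕ with Wₕ = Nₕ/32026:
  18–34: (4839/32026)²·(1−776/4839)·190500000/776 = 4705.7658
  35–54: (6631/32026)²·(1−421/6631)·96140000/421 = 9168.267
  65+: (4502/32026)²·(1−1063/4502)·570000000/1063 = 8094.1987
  55–64: (16054/32026)²·(1−927/16054)·207800000/927 = 53075.791
  → Var(ȳ_str) = 75044.023.
Var(ȳ_srs) = (1 − 3187/32026)·317700000/3187 = 89766.16.
deff = 75044.023 / 89766.16 = 0.8360.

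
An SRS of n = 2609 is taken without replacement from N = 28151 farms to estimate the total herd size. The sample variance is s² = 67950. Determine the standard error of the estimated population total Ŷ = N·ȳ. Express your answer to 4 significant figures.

Var(Ŷ) = N²·Var(ȳ) = N²·(1 − n/N)·s²/n.
f = 2609/28151 = 0.09267877; Var(ȳ) = 0.90732123·67950/2609 = 23.630693.
Var(Ŷ) = 28151² · 23.630693 = 1.8726823 × 10^10.
SE(Ŷ) = √(1.8726823 × 10^10) = 136800.

136800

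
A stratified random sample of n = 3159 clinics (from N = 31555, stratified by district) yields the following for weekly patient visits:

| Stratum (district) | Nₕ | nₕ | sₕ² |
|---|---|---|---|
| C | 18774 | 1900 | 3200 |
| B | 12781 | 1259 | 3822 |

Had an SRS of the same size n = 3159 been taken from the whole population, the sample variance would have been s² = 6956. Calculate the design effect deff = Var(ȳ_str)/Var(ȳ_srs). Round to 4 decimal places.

0.4970

Var(ȳ_str) = Σ Wₕ²(1−fₕ)sₕ²/nₕ with Wₕ = Nₕ/31555:
  C: (18774/31555)²·(1−1900/18774)·3200/1900 = 0.53583967
  B: (12781/31555)²·(1−1259/12781)·3822/1259 = 0.4489741
  → Var(ȳ_str) = 0.98481377.
Var(ȳ_srs) = (1 − 3159/31555)·6956/3159 = 1.9815221.
deff = 0.98481377 / 1.9815221 = 0.4970.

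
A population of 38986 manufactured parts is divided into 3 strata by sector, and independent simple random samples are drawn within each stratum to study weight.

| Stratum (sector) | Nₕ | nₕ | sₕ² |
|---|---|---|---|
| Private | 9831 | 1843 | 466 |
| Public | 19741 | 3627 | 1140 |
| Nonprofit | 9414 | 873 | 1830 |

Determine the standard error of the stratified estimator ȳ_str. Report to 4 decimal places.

Var(ȳ_str) = Σₕ Wₕ²(1 − fₕ)sₕ²/nₕ with Wₕ = Nₕ/N, N = 38986.
Private: Wₕ = 0.25216744; term = 0.25216744²·(1 − 0.18746821)·466/1843 = 0.013064084.
Public: Wₕ = 0.50636126; term = 0.50636126²·(1 − 0.18372929)·1140/3627 = 0.065782814.
Nonprofit: Wₕ = 0.24147130; term = 0.24147130²·(1 − 0.09273423)·1830/873 = 0.11089256.
Sum = 0.18973946.
SE = √(0.18973946) = 0.4356.

0.4356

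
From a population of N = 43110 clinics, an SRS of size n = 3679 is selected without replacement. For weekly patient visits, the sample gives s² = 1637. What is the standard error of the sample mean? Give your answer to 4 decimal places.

Under SRS without replacement, Var(ȳ) = (1 − f)·s²/n with f = n/N = 3679/43110 = 0.08533983.
Var(ȳ) = (1 − 0.08533983)·1637/3679 = 0.91466017·0.44495787 = 0.40698524.
SE(ȳ) = √(0.40698524) = 0.6380.

0.6380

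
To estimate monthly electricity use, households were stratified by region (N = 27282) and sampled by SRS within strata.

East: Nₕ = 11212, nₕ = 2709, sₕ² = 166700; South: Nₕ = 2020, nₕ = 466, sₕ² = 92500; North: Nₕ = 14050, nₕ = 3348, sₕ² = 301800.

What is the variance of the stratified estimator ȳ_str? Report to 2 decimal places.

Var(ȳ_str) = Σₕ Wₕ²(1 − fₕ)sₕ²/nₕ with Wₕ = Nₕ/N, N = 27282.
East: Wₕ = 0.41096694; term = 0.41096694²·(1 − 0.24161613)·166700/2709 = 7.8818734.
South: Wₕ = 0.07404149; term = 0.07404149²·(1 − 0.23069307)·92500/466 = 0.83715484.
North: Wₕ = 0.51499157; term = 0.51499157²·(1 − 0.23829181)·301800/3348 = 18.210533.
Sum = 26.929561.

26.93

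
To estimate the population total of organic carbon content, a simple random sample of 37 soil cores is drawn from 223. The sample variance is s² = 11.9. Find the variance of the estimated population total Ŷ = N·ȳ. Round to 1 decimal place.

Var(Ŷ) = N²·Var(ȳ) = N²·(1 − n/N)·s²/n.
f = 37/223 = 0.16591928; Var(ȳ) = 0.83408072·11.9/37 = 0.26825839.
Var(Ŷ) = 223² · 0.26825839 = 13340.221.

13340.2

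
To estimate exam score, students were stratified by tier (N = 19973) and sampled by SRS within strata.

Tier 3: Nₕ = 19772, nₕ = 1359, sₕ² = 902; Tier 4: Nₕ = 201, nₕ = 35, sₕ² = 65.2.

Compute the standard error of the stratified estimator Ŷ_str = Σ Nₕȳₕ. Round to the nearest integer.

Var(Ŷ_str) = Σₕ Nₕ²(1 − fₕ)sₕ²/nₕ.
Tier 3: 19772²·(1 − 1359/19772)·902/1359 = 2.4163633 × 10^8.
Tier 4: 201²·(1 − 35/201)·65.2/35 = 62156.091.
Sum = 2.4169849 × 10^8.
SE = √(2.4169849 × 10^8) = 15547.

15547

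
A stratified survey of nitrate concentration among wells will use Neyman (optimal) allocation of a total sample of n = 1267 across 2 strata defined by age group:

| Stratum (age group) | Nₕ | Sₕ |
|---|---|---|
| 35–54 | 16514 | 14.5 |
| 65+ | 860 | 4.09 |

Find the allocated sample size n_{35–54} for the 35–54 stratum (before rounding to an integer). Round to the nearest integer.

Neyman allocation: nₕ = n·NₕSₕ / Σⱼ NⱼSⱼ.
Σ NⱼSⱼ = 16514·14.5 + 860·4.09 = 242970.4.
n_{35–54} = 1267·16514·14.5 / 242970.4 = 1249.

1249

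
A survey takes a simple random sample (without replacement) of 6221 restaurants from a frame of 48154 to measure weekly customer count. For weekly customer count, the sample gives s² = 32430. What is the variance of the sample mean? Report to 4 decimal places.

4.5395

Under SRS without replacement, Var(ȳ) = (1 − f)·s²/n with f = n/N = 6221/48154 = 0.12918968.
Var(ȳ) = (1 − 0.12918968)·32430/6221 = 0.87081032·5.2129883 = 4.539524.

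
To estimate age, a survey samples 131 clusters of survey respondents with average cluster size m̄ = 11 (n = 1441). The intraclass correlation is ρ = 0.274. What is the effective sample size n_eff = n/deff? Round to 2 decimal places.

385.29

deff = 1 + (11 − 1)·0.274 = 1 + 2.74 = 3.74.
n_eff = 1441 / 3.74 = 385.29.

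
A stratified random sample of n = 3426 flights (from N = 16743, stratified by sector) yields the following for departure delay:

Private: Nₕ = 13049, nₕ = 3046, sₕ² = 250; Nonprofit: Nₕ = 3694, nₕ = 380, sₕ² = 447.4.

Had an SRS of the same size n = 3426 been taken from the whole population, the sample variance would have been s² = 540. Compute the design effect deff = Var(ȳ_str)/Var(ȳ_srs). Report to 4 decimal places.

0.7150

Var(ȳ_str) = Σ Wₕ²(1−fₕ)sₕ²/nₕ with Wₕ = Nₕ/16743:
  Private: (13049/16743)²·(1−3046/13049)·250/3046 = 0.038216513
  Nonprofit: (3694/16743)²·(1−380/3694)·447.4/380 = 0.051415637
  → Var(ȳ_str) = 0.08963215.
Var(ȳ_srs) = (1 − 3426/16743)·540/3426 = 0.12536593.
deff = 0.08963215 / 0.12536593 = 0.7150.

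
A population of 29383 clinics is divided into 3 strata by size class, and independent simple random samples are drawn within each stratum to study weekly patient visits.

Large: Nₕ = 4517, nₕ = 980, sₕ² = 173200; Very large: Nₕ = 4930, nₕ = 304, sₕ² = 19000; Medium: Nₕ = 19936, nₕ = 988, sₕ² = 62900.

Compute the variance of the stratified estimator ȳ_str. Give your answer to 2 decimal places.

32.78

Var(ȳ_str) = Σₕ Wₕ²(1 − fₕ)sₕ²/nₕ with Wₕ = Nₕ/N, N = 29383.
Large: Wₕ = 0.15372835; term = 0.15372835²·(1 − 0.21695816)·173200/980 = 3.2705041.
Very large: Wₕ = 0.16778409; term = 0.16778409²·(1 − 0.06166329)·19000/304 = 1.6509742.
Medium: Wₕ = 0.67848756; term = 0.67848756²·(1 − 0.04955859)·62900/988 = 27.854979.
Sum = 32.776457.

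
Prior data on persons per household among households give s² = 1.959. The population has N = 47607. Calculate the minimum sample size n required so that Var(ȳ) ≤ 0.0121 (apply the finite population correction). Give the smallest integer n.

162

Without fpc, n₀ = s²/D = 1.959/0.0121 = 161.9008.
With fpc, (1 − n/N)·s²/n ≤ D requires n ≥ n₀/(1 + n₀/N) = 161.9008/(1 + 161.9008/47607) = 161.3521.
Rounding up, n = 162.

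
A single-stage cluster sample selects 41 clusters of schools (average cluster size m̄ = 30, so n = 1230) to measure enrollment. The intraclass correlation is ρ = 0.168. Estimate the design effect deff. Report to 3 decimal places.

5.872

deff = 1 + (30 − 1)·0.168 = 1 + 4.872 = 5.872.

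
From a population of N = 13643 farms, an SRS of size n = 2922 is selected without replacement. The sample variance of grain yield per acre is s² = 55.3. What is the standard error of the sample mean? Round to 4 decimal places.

Under SRS without replacement, Var(ȳ) = (1 − f)·s²/n with f = n/N = 2922/13643 = 0.21417577.
Var(ȳ) = (1 − 0.21417577)·55.3/2922 = 0.78582423·0.018925394 = 0.014872033.
SE(ȳ) = √(0.014872033) = 0.1220.

0.1220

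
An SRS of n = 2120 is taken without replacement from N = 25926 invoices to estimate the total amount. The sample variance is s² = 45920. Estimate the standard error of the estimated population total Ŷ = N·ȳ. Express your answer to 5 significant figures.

115620

Var(Ŷ) = N²·Var(ȳ) = N²·(1 − n/N)·s²/n.
f = 2120/25926 = 0.08177119; Var(ȳ) = 0.91822881·45920/2120 = 19.889182.
Var(Ŷ) = 25926² · 19.889182 = 1.3368662 × 10^10.
SE(Ŷ) = √(1.3368662 × 10^10) = 115620.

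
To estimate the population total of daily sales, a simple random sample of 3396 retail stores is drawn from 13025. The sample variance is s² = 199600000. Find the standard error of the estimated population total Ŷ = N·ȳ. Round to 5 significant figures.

2.7150 × 10^6

Var(Ŷ) = N²·Var(ȳ) = N²·(1 − n/N)·s²/n.
f = 3396/13025 = 0.26072937; Var(ȳ) = 0.73927063·199600000/3396 = 43450.653.
Var(Ŷ) = 13025² · 43450.653 = 7.3714304 × 10^12.
SE(Ŷ) = √(7.3714304 × 10^12) = 2.7150 × 10^6.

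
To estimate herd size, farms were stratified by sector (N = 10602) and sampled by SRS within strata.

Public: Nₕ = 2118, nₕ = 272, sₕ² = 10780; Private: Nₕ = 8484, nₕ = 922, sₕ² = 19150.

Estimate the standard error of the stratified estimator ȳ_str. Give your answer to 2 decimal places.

3.64

Var(ȳ_str) = Σₕ Wₕ²(1 − fₕ)sₕ²/nₕ with Wₕ = Nₕ/N, N = 10602.
Public: Wₕ = 0.19977363; term = 0.19977363²·(1 − 0.12842304)·10780/272 = 1.3785798.
Private: Wₕ = 0.80022637; term = 0.80022637²·(1 − 0.10867515)·19150/922 = 11.854946.
Sum = 13.233526.
SE = √(13.233526) = 3.64.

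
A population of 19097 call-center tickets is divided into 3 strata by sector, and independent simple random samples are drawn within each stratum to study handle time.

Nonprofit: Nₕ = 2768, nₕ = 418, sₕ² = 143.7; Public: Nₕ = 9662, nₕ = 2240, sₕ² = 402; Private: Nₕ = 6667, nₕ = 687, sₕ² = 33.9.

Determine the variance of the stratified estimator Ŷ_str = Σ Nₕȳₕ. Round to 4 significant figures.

Var(Ŷ_str) = Σₕ Nₕ²(1 − fₕ)sₕ²/nₕ.
Nonprofit: 2768²·(1 − 418/2768)·143.7/418 = 2.2362195 × 10^6.
Public: 9662²·(1 − 2240/9662)·402/2240 = 1.2869629 × 10^7.
Private: 6667²·(1 − 687/6667)·33.9/687 = 1.9673182 × 10^6.
Sum = 1.7073167 × 10^7.

1.707 × 10^7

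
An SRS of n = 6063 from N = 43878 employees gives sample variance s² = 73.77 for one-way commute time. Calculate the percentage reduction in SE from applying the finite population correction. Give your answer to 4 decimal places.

7.1657

f = n/N = 6063/43878 = 0.13817859.
SE_no-fpc = √(s²/n) = 0.11030523; SE_fpc = √((1−f)s²/n) = 0.10240113.
Ratio = √(1−f) = 0.92834337. Reduction = 100·(1 − 0.92834337) = 7.1657%.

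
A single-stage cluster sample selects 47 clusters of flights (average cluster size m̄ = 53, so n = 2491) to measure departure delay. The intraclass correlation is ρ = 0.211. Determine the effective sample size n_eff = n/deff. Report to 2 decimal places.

208.07

deff = 1 + (53 − 1)·0.211 = 1 + 10.972 = 11.972.
n_eff = 2491 / 11.972 = 208.07.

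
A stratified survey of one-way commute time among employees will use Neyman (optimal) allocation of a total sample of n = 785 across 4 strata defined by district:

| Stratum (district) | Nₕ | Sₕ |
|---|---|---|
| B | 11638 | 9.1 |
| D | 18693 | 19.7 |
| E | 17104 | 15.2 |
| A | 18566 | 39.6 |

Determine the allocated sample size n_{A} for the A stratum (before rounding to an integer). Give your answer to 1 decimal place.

Neyman allocation: nₕ = n·NₕSₕ / Σⱼ NⱼSⱼ.
Σ NⱼSⱼ = 11638·9.1 + 18693·19.7 + 17104·15.2 + 18566·39.6 = 1.4693523 × 10^6.
n_{A} = 785·18566·39.6 / (1.4693523 × 10^6) = 392.8.

392.8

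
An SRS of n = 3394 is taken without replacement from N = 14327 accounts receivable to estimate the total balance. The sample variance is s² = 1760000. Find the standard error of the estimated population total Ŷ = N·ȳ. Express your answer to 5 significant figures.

Var(Ŷ) = N²·Var(ȳ) = N²·(1 − n/N)·s²/n.
f = 3394/14327 = 0.23689537; Var(ȳ) = 0.76310463·1760000/3394 = 395.71719.
Var(Ŷ) = 14327² · 395.71719 = 8.1226069 × 10^10.
SE(Ŷ) = √(8.1226069 × 10^10) = 285000.

285000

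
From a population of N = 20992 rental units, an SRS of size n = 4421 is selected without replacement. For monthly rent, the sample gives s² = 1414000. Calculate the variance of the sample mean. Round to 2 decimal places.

Under SRS without replacement, Var(ȳ) = (1 − f)·s²/n with f = n/N = 4421/20992 = 0.21060404.
Var(ȳ) = (1 − 0.21060404)·1414000/4421 = 0.78939596·319.83714 = 252.47815.

252.48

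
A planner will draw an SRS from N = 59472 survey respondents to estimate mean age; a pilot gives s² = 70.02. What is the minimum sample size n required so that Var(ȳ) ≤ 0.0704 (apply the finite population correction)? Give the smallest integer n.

Without fpc, n₀ = s²/D = 70.02/0.0704 = 994.6023.
With fpc, (1 − n/N)·s²/n ≤ D requires n ≥ n₀/(1 + n₀/N) = 994.6023/(1 + 994.6023/59472) = 978.2423.
Rounding up, n = 979.

979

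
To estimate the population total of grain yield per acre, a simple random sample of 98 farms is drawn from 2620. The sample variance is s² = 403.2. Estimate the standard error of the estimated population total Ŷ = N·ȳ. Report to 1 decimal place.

5214.0

Var(Ŷ) = N²·Var(ȳ) = N²·(1 − n/N)·s²/n.
f = 98/2620 = 0.03740458; Var(ȳ) = 0.96259542·403.2/98 = 3.9603926.
Var(Ŷ) = 2620² · 3.9603926 = 2.7185719 × 10^7.
SE(Ŷ) = √(2.7185719 × 10^7) = 5214.0.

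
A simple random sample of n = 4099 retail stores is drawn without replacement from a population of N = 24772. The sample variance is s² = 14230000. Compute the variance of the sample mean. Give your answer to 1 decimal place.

2897.1

Under SRS without replacement, Var(ȳ) = (1 − f)·s²/n with f = n/N = 4099/24772 = 0.16546908.
Var(ȳ) = (1 − 0.16546908)·14230000/4099 = 0.83453092·3471.5784 = 2897.1396.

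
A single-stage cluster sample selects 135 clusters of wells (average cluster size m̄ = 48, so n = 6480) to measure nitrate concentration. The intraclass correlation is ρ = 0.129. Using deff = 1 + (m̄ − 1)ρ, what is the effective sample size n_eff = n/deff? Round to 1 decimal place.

deff = 1 + (48 − 1)·0.129 = 1 + 6.063 = 7.063.
n_eff = 6480 / 7.063 = 917.5.

917.5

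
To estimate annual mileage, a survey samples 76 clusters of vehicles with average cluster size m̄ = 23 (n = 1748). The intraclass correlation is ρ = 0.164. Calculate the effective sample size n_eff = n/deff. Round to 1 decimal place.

deff = 1 + (23 − 1)·0.164 = 1 + 3.608 = 4.608.
n_eff = 1748 / 4.608 = 379.3.

379.3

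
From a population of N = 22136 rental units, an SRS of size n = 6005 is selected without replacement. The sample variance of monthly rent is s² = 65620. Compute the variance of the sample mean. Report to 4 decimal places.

Under SRS without replacement, Var(ȳ) = (1 − f)·s²/n with f = n/N = 6005/22136 = 0.27127756.
Var(ȳ) = (1 − 0.27127756)·65620/6005 = 0.72872244·10.92756 = 7.9631585.

7.9632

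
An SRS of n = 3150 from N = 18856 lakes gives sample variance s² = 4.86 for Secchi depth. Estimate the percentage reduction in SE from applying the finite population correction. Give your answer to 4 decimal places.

f = n/N = 3150/18856 = 0.16705558.
SE_no-fpc = √(s²/n) = 0.03927922; SE_fpc = √((1−f)s²/n) = 0.03584849.
Ratio = √(1−f) = 0.91265789. Reduction = 100·(1 − 0.91265789) = 8.7342%.

8.7342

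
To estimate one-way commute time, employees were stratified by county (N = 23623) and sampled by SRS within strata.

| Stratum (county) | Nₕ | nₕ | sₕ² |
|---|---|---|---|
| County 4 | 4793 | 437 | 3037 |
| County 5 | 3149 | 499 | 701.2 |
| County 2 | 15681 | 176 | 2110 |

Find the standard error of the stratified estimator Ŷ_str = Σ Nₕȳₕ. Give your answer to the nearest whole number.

Var(Ŷ_str) = Σₕ Nₕ²(1 − fₕ)sₕ²/nₕ.
County 4: 4793²·(1 − 437/4793)·3037/437 = 1.4509707 × 10^8.
County 5: 3149²·(1 − 499/3149)·701.2/499 = 1.172627 × 10^7.
County 2: 15681²·(1 − 176/15681)·2110/176 = 2.914844 × 10^9.
Sum = 3.0716673 × 10^9.
SE = √(3.0716673 × 10^9) = 55423.

55423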